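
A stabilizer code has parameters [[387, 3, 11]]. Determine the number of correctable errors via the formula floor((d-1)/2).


Code parameters: [[387, 3, 11]], distance d = 11.
Number of correctable errors = floor((d-1)/2)
= floor((11 - 1)/2)
= floor(10/2)
= 5

5


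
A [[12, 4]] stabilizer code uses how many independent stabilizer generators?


For an [[n,k]] stabilizer code:
Number of stabilizer generators = n - k
= 12 - 4
= 8

8


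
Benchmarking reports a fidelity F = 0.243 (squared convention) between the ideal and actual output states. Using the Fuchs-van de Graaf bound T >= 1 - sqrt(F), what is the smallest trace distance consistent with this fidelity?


Fuchs-van de Graaf (squared-fidelity convention): 1 - sqrt(F) <= T <= sqrt(1 - F).
Lower bound: T >= 1 - sqrt(F)
sqrt(F) = sqrt(0.243) = 0.4930
T >= 1 - 0.4930
T >= 0.5070

0.5070


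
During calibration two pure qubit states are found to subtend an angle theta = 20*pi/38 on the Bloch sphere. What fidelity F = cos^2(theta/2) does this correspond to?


For states separated by angle theta on Bloch sphere:
F = cos^2(theta/2)
theta = 20*pi/38 = 1.6535
theta/2 = 0.8267
cos(theta/2) = 0.6773
F = 0.4587

0.4587


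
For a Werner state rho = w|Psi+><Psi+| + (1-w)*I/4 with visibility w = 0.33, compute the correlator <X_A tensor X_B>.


|Psi+> = (|01> + |10>)/sqrt(2)
For the pure Bell state, <X_A X_B> = +1 (Bell-state Pauli correlator).
The maximally-mixed part I/4 has tr(I/4 * P tensor P) = 0 for any traceless Pauli P.
So <X_A X_B>_rho = w * (+1) + (1 - w) * 0
= 0.33 * (+1)
= 0.3300

0.3300


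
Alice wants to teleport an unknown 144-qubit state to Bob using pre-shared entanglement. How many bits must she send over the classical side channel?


Quantum teleportation requires 2 classical bits per qubit teleported.
144 qubit(s) -> 2 * 144 = 288 classical bits

288


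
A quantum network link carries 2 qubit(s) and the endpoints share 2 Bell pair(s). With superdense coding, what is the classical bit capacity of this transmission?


Superdense coding allows 2 classical bits per shared entangled pair.
2 pair(s) -> 2 * 2 = 4 classical bits

4


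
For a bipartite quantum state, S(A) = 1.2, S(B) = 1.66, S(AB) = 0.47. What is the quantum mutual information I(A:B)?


I(A:B) = S(A) + S(B) - S(AB)
= 1.2 + 1.66 - 0.47
= 2.3900

2.3900


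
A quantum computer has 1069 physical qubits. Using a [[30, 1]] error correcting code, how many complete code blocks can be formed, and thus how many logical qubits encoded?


Each code block uses 30 physical qubits for 1 logical qubit(s).
Number of complete blocks = floor(1069 / 30) = 35
Logical qubits = 35 * 1
= 35

35


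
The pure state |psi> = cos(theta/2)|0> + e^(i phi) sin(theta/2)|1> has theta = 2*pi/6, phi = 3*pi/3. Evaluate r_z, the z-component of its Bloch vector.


theta = 1.0472, phi = 3.1416
r_z = cos(theta) = 0.5000

0.5000


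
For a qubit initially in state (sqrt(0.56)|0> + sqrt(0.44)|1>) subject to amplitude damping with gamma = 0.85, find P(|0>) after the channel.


For amplitude damping with parameter gamma on state sqrt(a)|0> + sqrt(b)|1>:
alpha^2 = 0.56, beta^2 = 0.44
P(|0>) = alpha^2 + gamma * beta^2
= 0.56 + 0.85 * 0.44
= 0.56 + 0.3740
= 0.9340

0.9340


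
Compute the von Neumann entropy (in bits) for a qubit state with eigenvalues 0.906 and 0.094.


S = -p*log2(p) - (1-p)*log2(1-p)
p = 0.9060, 1-p = 0.0940
= -0.9060 * log2(0.9060) - 0.0940 * log2(0.0940)
= -(-0.1290) - (-0.3207)
= 0.4497

0.4497


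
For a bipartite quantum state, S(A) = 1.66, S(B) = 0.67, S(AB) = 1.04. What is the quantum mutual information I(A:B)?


I(A:B) = S(A) + S(B) - S(AB)
= 1.66 + 0.67 - 1.04
= 1.2900

1.2900


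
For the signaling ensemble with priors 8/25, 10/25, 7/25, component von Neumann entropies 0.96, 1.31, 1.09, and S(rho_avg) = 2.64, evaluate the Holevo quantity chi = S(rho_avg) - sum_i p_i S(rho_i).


chi = S(rho) - sum_i p_i * S(rho_i)
Weighted entropy = 8/25 * 0.96 + 10/25 * 1.31 + 7/25 * 1.09
= 1.1364
chi = 2.64 - 1.1364
= 1.5036

1.5036


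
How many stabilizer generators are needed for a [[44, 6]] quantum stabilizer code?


For an [[n,k]] stabilizer code:
Number of stabilizer generators = n - k
= 44 - 6
= 38

38


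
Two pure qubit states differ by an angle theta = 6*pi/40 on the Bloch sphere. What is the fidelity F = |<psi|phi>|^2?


For states separated by angle theta on Bloch sphere:
F = cos^2(theta/2)
theta = 6*pi/40 = 0.4712
theta/2 = 0.2356
cos(theta/2) = 0.9724
F = 0.9455

0.9455


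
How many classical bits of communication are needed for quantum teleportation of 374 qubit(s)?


Quantum teleportation requires 2 classical bits per qubit teleported.
374 qubit(s) -> 2 * 374 = 748 classical bits

748


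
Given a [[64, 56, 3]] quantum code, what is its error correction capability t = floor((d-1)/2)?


Code parameters: [[64, 56, 3]], distance d = 3.
Number of correctable errors = floor((d-1)/2)
= floor((3 - 1)/2)
= floor(2/2)
= 1

1


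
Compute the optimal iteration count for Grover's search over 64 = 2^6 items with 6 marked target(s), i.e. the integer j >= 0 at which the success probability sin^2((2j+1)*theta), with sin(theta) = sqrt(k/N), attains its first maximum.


After j Grover iterations the success probability is P(j) = sin^2((2j+1)*theta), where sin(theta) = sqrt(k/N).
N = 2^6 = 64, k = 6
sin(theta) = sqrt(k/N) = 0.3061862178
theta = arcsin(sqrt(k/N)) = 0.3111842443 rad
P(j) reaches its first maximum when (2j+1)*theta is as close as possible to pi/2, i.e. j = round(pi/(4*theta) - 1/2).
pi/(4*theta) - 1/2 = 2.0239
(For comparison, the common estimate pi/4 * sqrt(N/k) = 2.5651; the exact maximiser is used here.)
Optimal iterations = 2

2


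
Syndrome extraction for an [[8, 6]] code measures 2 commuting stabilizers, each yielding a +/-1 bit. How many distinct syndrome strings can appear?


Each stabilizer generator gives a binary (+1 or -1) measurement outcome.
With 2 independent generators:
Total syndromes = 2^2
= 4

4


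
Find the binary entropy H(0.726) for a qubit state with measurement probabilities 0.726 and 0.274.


S = -p*log2(p) - (1-p)*log2(1-p)
p = 0.7260, 1-p = 0.2740
= -0.7260 * log2(0.7260) - 0.2740 * log2(0.2740)
= -(-0.3354) - (-0.5118)
= 0.8471

0.8471


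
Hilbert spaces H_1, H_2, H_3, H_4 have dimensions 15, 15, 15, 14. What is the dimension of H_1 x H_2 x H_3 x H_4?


dim(H_1 x H_2 x H_3 x H_4) = 15 * 15 * 15 * 14
= 225 * 15 * 14
= 3375 * 14
= 47250

47250


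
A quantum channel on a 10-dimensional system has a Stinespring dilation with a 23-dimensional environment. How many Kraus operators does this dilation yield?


Tracing out the environment in an orthonormal basis {|i>_E} gives Kraus operators K_i = <i|_E U |0>_E.
Number of Kraus operators = dim(H_env) = d_env
= 23

23


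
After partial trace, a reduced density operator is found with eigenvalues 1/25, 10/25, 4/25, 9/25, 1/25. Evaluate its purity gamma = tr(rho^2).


tr(rho^2) = sum of eigenvalues squared
= (1/25)^2 + (10/25)^2 + (4/25)^2 + (9/25)^2 + (1/25)^2
= (1 + 100 + 16 + 81 + 1) / 625
= 199/625
= 0.3184

0.3184


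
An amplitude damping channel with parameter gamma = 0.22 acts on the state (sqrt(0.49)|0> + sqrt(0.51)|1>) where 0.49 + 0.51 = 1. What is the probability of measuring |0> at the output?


For amplitude damping with parameter gamma on state sqrt(a)|0> + sqrt(b)|1>:
alpha^2 = 0.49, beta^2 = 0.51
P(|0>) = alpha^2 + gamma * beta^2
= 0.49 + 0.22 * 0.51
= 0.49 + 0.1122
= 0.6022

0.6022


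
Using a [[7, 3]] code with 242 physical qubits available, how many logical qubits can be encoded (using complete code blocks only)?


Each code block uses 7 physical qubits for 3 logical qubit(s).
Number of complete blocks = floor(242 / 7) = 34
Logical qubits = 34 * 3
= 102

102


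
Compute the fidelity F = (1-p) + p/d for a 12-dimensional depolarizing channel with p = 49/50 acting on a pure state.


F = (1-p) + p/d
= (1 - 0.9800) + 0.9800/12
= 0.0200 + 0.0817
= 0.1017

0.1017


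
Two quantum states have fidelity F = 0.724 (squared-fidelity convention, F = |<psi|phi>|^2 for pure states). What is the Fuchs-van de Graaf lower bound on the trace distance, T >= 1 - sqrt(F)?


Fuchs-van de Graaf (squared-fidelity convention): 1 - sqrt(F) <= T <= sqrt(1 - F).
Lower bound: T >= 1 - sqrt(F)
sqrt(F) = sqrt(0.724) = 0.8509
T >= 1 - 0.8509
T >= 0.1491

0.1491


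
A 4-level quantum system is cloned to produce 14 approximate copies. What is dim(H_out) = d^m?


Output space = H^(tensor 14) where dim(H) = 4
dim = 4^14
= 16 (after 2 factors)
= 64 (after 3 factors)
= 256 (after 4 factors)
= 1024 (after 5 factors)
= 4096 (after 6 factors)
= 16384 (after 7 factors)
= 65536 (after 8 factors)
= 262144 (after 9 factors)
= 1048576 (after 10 factors)
= 4194304 (after 11 factors)
= 16777216 (after 12 factors)
= 67108864 (after 13 factors)
= 268435456 (after 14 factors)
= 268435456

268435456


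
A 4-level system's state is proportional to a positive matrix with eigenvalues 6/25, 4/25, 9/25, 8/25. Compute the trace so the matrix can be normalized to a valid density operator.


tr(M) = sum of eigenvalues
= 6/25 + 4/25 + 9/25 + 8/25
= 27/25
= 1.0800

1.0800


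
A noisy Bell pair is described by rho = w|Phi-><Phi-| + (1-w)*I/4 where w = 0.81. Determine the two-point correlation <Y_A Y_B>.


|Phi-> = (|00> - |11>)/sqrt(2)
For the pure Bell state, <Y_A Y_B> = +1 (Bell-state Pauli correlator).
The maximally-mixed part I/4 has tr(I/4 * P tensor P) = 0 for any traceless Pauli P.
So <Y_A Y_B>_rho = w * (+1) + (1 - w) * 0
= 0.81 * (+1)
= 0.8100

0.8100


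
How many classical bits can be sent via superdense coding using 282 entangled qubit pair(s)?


Superdense coding allows 2 classical bits per shared entangled pair.
282 pair(s) -> 2 * 282 = 564 classical bits

564


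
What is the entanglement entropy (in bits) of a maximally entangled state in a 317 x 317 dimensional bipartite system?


For a maximally entangled state in d x d:
S = log2(d) = log2(317)
= 8.3083

8.3083


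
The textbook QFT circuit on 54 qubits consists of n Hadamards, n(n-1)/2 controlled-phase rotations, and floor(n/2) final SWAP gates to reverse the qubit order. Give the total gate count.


Hadamard gates: 54
Controlled rotations: n*(n-1)/2 = 54*53/2 = 1431
SWAP gates: floor(n/2) = floor(54/2) = 27
Total = 54 + 1431 + 27
= 1512

1512


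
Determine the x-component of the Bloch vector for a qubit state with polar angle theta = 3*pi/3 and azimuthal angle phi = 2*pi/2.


theta = 3.1416, phi = 3.1416
r_x = sin(theta)*cos(phi) = 0.0000 * -1.0000
r_x = 0.0000

0.0000


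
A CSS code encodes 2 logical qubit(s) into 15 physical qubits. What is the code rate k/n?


Code rate R = k/n
= 2/15
= 0.1333

0.1333


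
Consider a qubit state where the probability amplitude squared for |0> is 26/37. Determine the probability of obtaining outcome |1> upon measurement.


|alpha|^2 = 26/37 = 0.7027
|beta|^2 = 1 - 26/37 = 11/37 = 0.2973
P(|1>) = |beta|^2 = 0.2973

0.2973


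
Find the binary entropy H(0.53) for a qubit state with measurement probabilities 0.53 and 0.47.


S = -p*log2(p) - (1-p)*log2(1-p)
p = 0.5300, 1-p = 0.4700
= -0.5300 * log2(0.5300) - 0.4700 * log2(0.4700)
= -(-0.4854) - (-0.5120)
= 0.9974

0.9974


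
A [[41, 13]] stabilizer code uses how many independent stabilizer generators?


For an [[n,k]] stabilizer code:
Number of stabilizer generators = n - k
= 41 - 13
= 28

28


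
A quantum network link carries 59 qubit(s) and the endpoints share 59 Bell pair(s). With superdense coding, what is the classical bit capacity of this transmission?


Superdense coding allows 2 classical bits per shared entangled pair.
59 pair(s) -> 2 * 59 = 118 classical bits

118


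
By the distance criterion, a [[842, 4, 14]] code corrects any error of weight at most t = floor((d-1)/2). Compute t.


Code parameters: [[842, 4, 14]], distance d = 14.
Number of correctable errors = floor((d-1)/2)
= floor((14 - 1)/2)
= floor(13/2)
= 6

6


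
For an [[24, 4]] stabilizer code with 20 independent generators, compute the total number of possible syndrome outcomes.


Each stabilizer generator gives a binary (+1 or -1) measurement outcome.
With 20 independent generators:
Total syndromes = 2^20
= 1048576

1048576


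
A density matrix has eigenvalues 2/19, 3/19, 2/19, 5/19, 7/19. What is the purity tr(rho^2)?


tr(rho^2) = sum of eigenvalues squared
= (2/19)^2 + (3/19)^2 + (2/19)^2 + (5/19)^2 + (7/19)^2
= (4 + 9 + 4 + 25 + 49) / 361
= 91/361
= 0.2521

0.2521


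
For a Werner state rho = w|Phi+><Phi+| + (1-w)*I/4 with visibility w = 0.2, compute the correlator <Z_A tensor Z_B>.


|Phi+> = (|00> + |11>)/sqrt(2)
For the pure Bell state, <Z_A Z_B> = +1 (Bell-state Pauli correlator).
The maximally-mixed part I/4 has tr(I/4 * P tensor P) = 0 for any traceless Pauli P.
So <Z_A Z_B>_rho = w * (+1) + (1 - w) * 0
= 0.2 * (+1)
= 0.2000

0.2000


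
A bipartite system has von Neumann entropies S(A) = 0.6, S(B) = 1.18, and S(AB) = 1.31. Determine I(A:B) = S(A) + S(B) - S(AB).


I(A:B) = S(A) + S(B) - S(AB)
= 0.6 + 1.18 - 1.31
= 0.4700

0.4700


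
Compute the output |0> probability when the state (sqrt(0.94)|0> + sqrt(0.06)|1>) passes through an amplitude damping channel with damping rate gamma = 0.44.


For amplitude damping with parameter gamma on state sqrt(a)|0> + sqrt(b)|1>:
alpha^2 = 0.94, beta^2 = 0.06
P(|0>) = alpha^2 + gamma * beta^2
= 0.94 + 0.44 * 0.06
= 0.94 + 0.0264
= 0.9664

0.9664


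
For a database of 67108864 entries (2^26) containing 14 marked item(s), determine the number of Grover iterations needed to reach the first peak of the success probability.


After j Grover iterations the success probability is P(j) = sin^2((2j+1)*theta), where sin(theta) = sqrt(k/N).
N = 2^26 = 67108864, k = 14
sin(theta) = sqrt(k/N) = 0.0004567452865
theta = arcsin(sqrt(k/N)) = 0.0004567453024 rad
P(j) reaches its first maximum when (2j+1)*theta is as close as possible to pi/2, i.e. j = round(pi/(4*theta) - 1/2).
pi/(4*theta) - 1/2 = 1719.0539
(For comparison, the common estimate pi/4 * sqrt(N/k) = 1719.5540; the exact maximiser is used here.)
Optimal iterations = 1719

1719


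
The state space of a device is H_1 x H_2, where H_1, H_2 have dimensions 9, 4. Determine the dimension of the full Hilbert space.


dim(H_1 x H_2) = 9 * 4
= 36

36


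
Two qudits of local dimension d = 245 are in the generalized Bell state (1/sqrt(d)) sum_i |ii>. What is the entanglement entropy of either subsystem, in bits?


For a maximally entangled state in d x d:
S = log2(d) = log2(245)
= 7.9366

7.9366


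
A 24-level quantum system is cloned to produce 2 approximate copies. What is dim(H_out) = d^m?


Output space = H^(tensor 2) where dim(H) = 24
dim = 24^2
= 576

576


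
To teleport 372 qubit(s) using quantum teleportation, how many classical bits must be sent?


Quantum teleportation requires 2 classical bits per qubit teleported.
372 qubit(s) -> 2 * 372 = 744 classical bits

744


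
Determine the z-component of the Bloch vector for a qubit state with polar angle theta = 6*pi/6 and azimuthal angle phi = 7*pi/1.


theta = 3.1416, phi = 21.9911
r_z = cos(theta) = -1.0000

-1.0000


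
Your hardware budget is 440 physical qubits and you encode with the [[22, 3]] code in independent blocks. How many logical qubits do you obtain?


Each code block uses 22 physical qubits for 3 logical qubit(s).
Number of complete blocks = floor(440 / 22) = 20
Logical qubits = 20 * 3
= 60

60


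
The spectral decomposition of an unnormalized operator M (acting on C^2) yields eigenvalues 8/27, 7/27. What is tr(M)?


tr(M) = sum of eigenvalues
= 8/27 + 7/27
= 15/27
= 0.5556

0.5556


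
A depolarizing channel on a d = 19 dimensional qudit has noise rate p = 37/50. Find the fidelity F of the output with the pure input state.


F = (1-p) + p/d
= (1 - 0.7400) + 0.7400/19
= 0.2600 + 0.0389
= 0.2989

0.2989


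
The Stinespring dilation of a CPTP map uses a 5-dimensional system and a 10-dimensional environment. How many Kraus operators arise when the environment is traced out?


Tracing out the environment in an orthonormal basis {|i>_E} gives Kraus operators K_i = <i|_E U |0>_E.
Number of Kraus operators = dim(H_env) = d_env
= 10

10


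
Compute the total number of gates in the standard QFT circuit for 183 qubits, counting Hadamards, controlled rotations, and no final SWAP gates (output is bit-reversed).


Hadamard gates: 183
Controlled rotations: n*(n-1)/2 = 183*182/2 = 16653
SWAP gates: 0 (omitted)
Total = 183 + 16653
= 16836

16836


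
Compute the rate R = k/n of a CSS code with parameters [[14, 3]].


Code rate R = k/n
= 3/14
= 0.2143

0.2143


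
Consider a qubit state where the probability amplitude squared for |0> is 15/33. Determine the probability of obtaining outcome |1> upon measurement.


|alpha|^2 = 15/33 = 0.4545
|beta|^2 = 1 - 15/33 = 18/33 = 0.5455
P(|1>) = |beta|^2 = 0.5455

0.5455


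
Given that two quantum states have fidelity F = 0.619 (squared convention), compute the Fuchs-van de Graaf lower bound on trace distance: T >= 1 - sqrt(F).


Fuchs-van de Graaf (squared-fidelity convention): 1 - sqrt(F) <= T <= sqrt(1 - F).
Lower bound: T >= 1 - sqrt(F)
sqrt(F) = sqrt(0.619) = 0.7868
T >= 1 - 0.7868
T >= 0.2132

0.2132


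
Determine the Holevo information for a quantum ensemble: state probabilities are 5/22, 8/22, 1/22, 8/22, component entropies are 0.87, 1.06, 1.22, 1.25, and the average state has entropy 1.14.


chi = S(rho) - sum_i p_i * S(rho_i)
Weighted entropy = 5/22 * 0.87 + 8/22 * 1.06 + 1/22 * 1.22 + 8/22 * 1.25
= 1.0932
chi = 1.14 - 1.0932
= 0.0468

0.0468


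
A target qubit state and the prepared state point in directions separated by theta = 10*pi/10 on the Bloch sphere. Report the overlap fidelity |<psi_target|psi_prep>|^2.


For states separated by angle theta on Bloch sphere:
F = cos^2(theta/2)
theta = 10*pi/10 = 3.1416
theta/2 = 1.5708
cos(theta/2) = 0.0000
F = 0.0000

0.0000


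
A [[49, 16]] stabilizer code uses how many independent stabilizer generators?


For an [[n,k]] stabilizer code:
Number of stabilizer generators = n - k
= 49 - 16
= 33

33


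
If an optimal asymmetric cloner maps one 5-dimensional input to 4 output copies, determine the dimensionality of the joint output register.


Output space = H^(tensor 4) where dim(H) = 5
dim = 5^4
= 25 (after 2 factors)
= 125 (after 3 factors)
= 625 (after 4 factors)
= 625

625


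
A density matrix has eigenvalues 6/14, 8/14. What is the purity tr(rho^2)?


tr(rho^2) = sum of eigenvalues squared
= (6/14)^2 + (8/14)^2
= (36 + 64) / 196
= 100/196
= 0.5102

0.5102


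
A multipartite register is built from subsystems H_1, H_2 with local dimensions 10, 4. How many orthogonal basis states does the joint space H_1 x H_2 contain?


dim(H_1 x H_2) = 10 * 4
= 40

40


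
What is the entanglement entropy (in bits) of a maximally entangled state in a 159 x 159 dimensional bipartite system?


For a maximally entangled state in d x d:
S = log2(d) = log2(159)
= 7.3129

7.3129


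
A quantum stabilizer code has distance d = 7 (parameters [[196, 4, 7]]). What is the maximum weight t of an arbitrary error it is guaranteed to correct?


Code parameters: [[196, 4, 7]], distance d = 7.
Number of correctable errors = floor((d-1)/2)
= floor((7 - 1)/2)
= floor(6/2)
= 3

3


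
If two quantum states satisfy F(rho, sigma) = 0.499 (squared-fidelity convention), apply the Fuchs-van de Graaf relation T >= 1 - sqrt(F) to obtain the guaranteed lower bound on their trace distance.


Fuchs-van de Graaf (squared-fidelity convention): 1 - sqrt(F) <= T <= sqrt(1 - F).
Lower bound: T >= 1 - sqrt(F)
sqrt(F) = sqrt(0.499) = 0.7064
T >= 1 - 0.7064
T >= 0.2936

0.2936


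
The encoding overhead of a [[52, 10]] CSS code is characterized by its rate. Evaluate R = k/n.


Code rate R = k/n
= 10/52
= 0.1923

0.1923


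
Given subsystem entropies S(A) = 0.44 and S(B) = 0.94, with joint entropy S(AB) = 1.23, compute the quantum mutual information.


I(A:B) = S(A) + S(B) - S(AB)
= 0.44 + 0.94 - 1.23
= 0.1500

0.1500


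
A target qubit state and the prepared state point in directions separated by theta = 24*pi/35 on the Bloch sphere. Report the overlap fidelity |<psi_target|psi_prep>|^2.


For states separated by angle theta on Bloch sphere:
F = cos^2(theta/2)
theta = 24*pi/35 = 2.1542
theta/2 = 1.0771
cos(theta/2) = 0.4739
F = 0.2246

0.2246


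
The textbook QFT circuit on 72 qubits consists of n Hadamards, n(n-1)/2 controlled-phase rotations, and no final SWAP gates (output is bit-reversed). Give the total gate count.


Hadamard gates: 72
Controlled rotations: n*(n-1)/2 = 72*71/2 = 2556
SWAP gates: 0 (omitted)
Total = 72 + 2556
= 2628

2628


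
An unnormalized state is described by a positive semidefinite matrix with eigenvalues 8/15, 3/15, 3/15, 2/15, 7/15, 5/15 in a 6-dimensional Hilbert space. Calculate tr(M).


tr(M) = sum of eigenvalues
= 8/15 + 3/15 + 3/15 + 2/15 + 7/15 + 5/15
= 28/15
= 1.8667

1.8667


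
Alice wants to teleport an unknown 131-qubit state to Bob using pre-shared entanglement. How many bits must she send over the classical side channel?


Quantum teleportation requires 2 classical bits per qubit teleported.
131 qubit(s) -> 2 * 131 = 262 classical bits

262


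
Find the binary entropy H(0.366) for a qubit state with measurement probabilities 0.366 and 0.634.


S = -p*log2(p) - (1-p)*log2(1-p)
p = 0.3660, 1-p = 0.6340
= -0.3660 * log2(0.3660) - 0.6340 * log2(0.6340)
= -(-0.5307) - (-0.4168)
= 0.9476

0.9476


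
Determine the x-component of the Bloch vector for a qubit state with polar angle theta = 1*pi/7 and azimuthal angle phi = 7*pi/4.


theta = 0.4488, phi = 5.4978
r_x = sin(theta)*cos(phi) = 0.4339 * 0.7071
r_x = 0.3068

0.3068


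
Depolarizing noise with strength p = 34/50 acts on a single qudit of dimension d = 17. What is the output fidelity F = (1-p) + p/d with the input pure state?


F = (1-p) + p/d
= (1 - 0.6800) + 0.6800/17
= 0.3200 + 0.0400
= 0.3600

0.3600


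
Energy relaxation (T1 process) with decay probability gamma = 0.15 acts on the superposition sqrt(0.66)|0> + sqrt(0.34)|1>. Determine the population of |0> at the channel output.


For amplitude damping with parameter gamma on state sqrt(a)|0> + sqrt(b)|1>:
alpha^2 = 0.66, beta^2 = 0.34
P(|0>) = alpha^2 + gamma * beta^2
= 0.66 + 0.15 * 0.34
= 0.66 + 0.0510
= 0.7110

0.7110


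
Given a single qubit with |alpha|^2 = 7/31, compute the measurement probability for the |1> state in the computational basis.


|alpha|^2 = 7/31 = 0.2258
|beta|^2 = 1 - 7/31 = 24/31 = 0.7742
P(|1>) = |beta|^2 = 0.7742

0.7742


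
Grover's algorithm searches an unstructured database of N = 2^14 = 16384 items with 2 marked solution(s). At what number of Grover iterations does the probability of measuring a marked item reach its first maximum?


After j Grover iterations the success probability is P(j) = sin^2((2j+1)*theta), where sin(theta) = sqrt(k/N).
N = 2^14 = 16384, k = 2
sin(theta) = sqrt(k/N) = 0.01104854346
theta = arcsin(sqrt(k/N)) = 0.01104876825 rad
P(j) reaches its first maximum when (2j+1)*theta is as close as possible to pi/2, i.e. j = round(pi/(4*theta) - 1/2).
pi/(4*theta) - 1/2 = 70.5847
(For comparison, the common estimate pi/4 * sqrt(N/k) = 71.0861; the exact maximiser is used here.)
Optimal iterations = 71

71


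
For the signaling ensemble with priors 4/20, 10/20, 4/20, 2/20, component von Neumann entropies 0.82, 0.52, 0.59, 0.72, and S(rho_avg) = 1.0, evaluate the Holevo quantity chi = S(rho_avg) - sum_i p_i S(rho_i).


chi = S(rho) - sum_i p_i * S(rho_i)
Weighted entropy = 4/20 * 0.82 + 10/20 * 0.52 + 4/20 * 0.59 + 2/20 * 0.72
= 0.6140
chi = 1.0 - 0.6140
= 0.3860

0.3860


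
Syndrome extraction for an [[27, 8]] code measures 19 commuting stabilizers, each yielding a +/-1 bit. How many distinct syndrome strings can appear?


Each stabilizer generator gives a binary (+1 or -1) measurement outcome.
With 19 independent generators:
Total syndromes = 2^19
= 524288

524288


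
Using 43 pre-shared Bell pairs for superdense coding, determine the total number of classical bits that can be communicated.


Superdense coding allows 2 classical bits per shared entangled pair.
43 pair(s) -> 2 * 43 = 86 classical bits

86


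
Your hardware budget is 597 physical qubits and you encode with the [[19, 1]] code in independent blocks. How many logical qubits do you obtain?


Each code block uses 19 physical qubits for 1 logical qubit(s).
Number of complete blocks = floor(597 / 19) = 31
Logical qubits = 31 * 1
= 31

31


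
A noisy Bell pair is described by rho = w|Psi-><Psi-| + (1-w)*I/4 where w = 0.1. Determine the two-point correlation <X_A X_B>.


|Psi-> = (|01> - |10>)/sqrt(2)
For the pure Bell state, <X_A X_B> = -1 (Bell-state Pauli correlator).
The maximally-mixed part I/4 has tr(I/4 * P tensor P) = 0 for any traceless Pauli P.
So <X_A X_B>_rho = w * (-1) + (1 - w) * 0
= 0.1 * (-1)
= -0.1000

-0.1000


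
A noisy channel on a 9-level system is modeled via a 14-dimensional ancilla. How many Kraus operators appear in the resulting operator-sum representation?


Tracing out the environment in an orthonormal basis {|i>_E} gives Kraus operators K_i = <i|_E U |0>_E.
Number of Kraus operators = dim(H_env) = d_env
= 14

14


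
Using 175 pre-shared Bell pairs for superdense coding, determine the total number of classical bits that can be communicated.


Superdense coding allows 2 classical bits per shared entangled pair.
175 pair(s) -> 2 * 175 = 350 classical bits

350


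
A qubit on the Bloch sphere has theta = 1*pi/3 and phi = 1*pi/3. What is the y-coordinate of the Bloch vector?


theta = 1.0472, phi = 1.0472
r_y = sin(theta)*sin(phi) = 0.8660 * 0.8660
r_y = 0.7500

0.7500


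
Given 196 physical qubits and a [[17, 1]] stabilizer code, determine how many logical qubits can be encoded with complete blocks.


Each code block uses 17 physical qubits for 1 logical qubit(s).
Number of complete blocks = floor(196 / 17) = 11
Logical qubits = 11 * 1
= 11

11


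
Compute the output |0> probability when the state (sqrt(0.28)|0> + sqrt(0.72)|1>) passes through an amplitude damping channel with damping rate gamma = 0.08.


For amplitude damping with parameter gamma on state sqrt(a)|0> + sqrt(b)|1>:
alpha^2 = 0.28, beta^2 = 0.72
P(|0>) = alpha^2 + gamma * beta^2
= 0.28 + 0.08 * 0.72
= 0.28 + 0.0576
= 0.3376

0.3376


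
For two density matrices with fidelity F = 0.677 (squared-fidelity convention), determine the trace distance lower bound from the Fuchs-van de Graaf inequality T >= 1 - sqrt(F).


Fuchs-van de Graaf (squared-fidelity convention): 1 - sqrt(F) <= T <= sqrt(1 - F).
Lower bound: T >= 1 - sqrt(F)
sqrt(F) = sqrt(0.677) = 0.8228
T >= 1 - 0.8228
T >= 0.1772

0.1772


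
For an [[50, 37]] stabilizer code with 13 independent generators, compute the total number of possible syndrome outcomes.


Each stabilizer generator gives a binary (+1 or -1) measurement outcome.
With 13 independent generators:
Total syndromes = 2^13
= 8192

8192


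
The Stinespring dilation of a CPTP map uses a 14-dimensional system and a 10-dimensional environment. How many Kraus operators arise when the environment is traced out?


Tracing out the environment in an orthonormal basis {|i>_E} gives Kraus operators K_i = <i|_E U |0>_E.
Number of Kraus operators = dim(H_env) = d_env
= 10

10


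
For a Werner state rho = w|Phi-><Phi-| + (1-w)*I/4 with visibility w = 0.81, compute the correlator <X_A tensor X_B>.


|Phi-> = (|00> - |11>)/sqrt(2)
For the pure Bell state, <X_A X_B> = -1 (Bell-state Pauli correlator).
The maximally-mixed part I/4 has tr(I/4 * P tensor P) = 0 for any traceless Pauli P.
So <X_A X_B>_rho = w * (-1) + (1 - w) * 0
= 0.81 * (-1)
= -0.8100

-0.8100


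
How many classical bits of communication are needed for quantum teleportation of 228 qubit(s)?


Quantum teleportation requires 2 classical bits per qubit teleported.
228 qubit(s) -> 2 * 228 = 456 classical bits

456


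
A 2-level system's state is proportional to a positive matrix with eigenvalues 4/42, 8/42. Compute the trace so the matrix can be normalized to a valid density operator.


tr(M) = sum of eigenvalues
= 4/42 + 8/42
= 12/42
= 0.2857

0.2857


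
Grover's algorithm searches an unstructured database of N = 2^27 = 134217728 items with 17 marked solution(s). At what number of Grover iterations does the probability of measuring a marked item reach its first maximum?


After j Grover iterations the success probability is P(j) = sin^2((2j+1)*theta), where sin(theta) = sqrt(k/N).
N = 2^27 = 134217728, k = 17
sin(theta) = sqrt(k/N) = 0.00035589306
theta = arcsin(sqrt(k/N)) = 0.0003558930675 rad
P(j) reaches its first maximum when (2j+1)*theta is as close as possible to pi/2, i.e. j = round(pi/(4*theta) - 1/2).
pi/(4*theta) - 1/2 = 2206.3375
(For comparison, the common estimate pi/4 * sqrt(N/k) = 2206.8375; the exact maximiser is used here.)
Optimal iterations = 2206

2206


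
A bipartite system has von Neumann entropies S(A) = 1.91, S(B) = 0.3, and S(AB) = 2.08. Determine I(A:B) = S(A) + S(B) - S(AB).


I(A:B) = S(A) + S(B) - S(AB)
= 1.91 + 0.3 - 2.08
= 0.1300

0.1300


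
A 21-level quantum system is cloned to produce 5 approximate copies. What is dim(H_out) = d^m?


Output space = H^(tensor 5) where dim(H) = 21
dim = 21^5
= 441 (after 2 factors)
= 9261 (after 3 factors)
= 194481 (after 4 factors)
= 4084101 (after 5 factors)
= 4084101

4084101


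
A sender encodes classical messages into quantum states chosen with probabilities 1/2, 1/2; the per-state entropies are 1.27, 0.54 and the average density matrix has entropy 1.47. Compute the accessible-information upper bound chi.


chi = S(rho) - sum_i p_i * S(rho_i)
Weighted entropy = 1/2 * 1.27 + 1/2 * 0.54
= 0.9050
chi = 1.47 - 0.9050
= 0.5650

0.5650


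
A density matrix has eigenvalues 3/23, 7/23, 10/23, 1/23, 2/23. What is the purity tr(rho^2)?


tr(rho^2) = sum of eigenvalues squared
= (3/23)^2 + (7/23)^2 + (10/23)^2 + (1/23)^2 + (2/23)^2
= (9 + 49 + 100 + 1 + 4) / 529
= 163/529
= 0.3081

0.3081


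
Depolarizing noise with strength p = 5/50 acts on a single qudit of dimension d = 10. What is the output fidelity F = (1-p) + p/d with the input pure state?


F = (1-p) + p/d
= (1 - 0.1000) + 0.1000/10
= 0.9000 + 0.0100
= 0.9100

0.9100


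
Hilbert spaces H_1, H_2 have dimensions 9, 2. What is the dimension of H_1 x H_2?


dim(H_1 x H_2) = 9 * 2
= 18

18


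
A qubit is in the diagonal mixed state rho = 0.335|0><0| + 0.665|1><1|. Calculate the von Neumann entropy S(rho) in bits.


S = -p*log2(p) - (1-p)*log2(1-p)
p = 0.3350, 1-p = 0.6650
= -0.3350 * log2(0.3350) - 0.6650 * log2(0.6650)
= -(-0.5286) - (-0.3914)
= 0.9200

0.9200


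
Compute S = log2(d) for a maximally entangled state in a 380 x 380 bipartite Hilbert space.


For a maximally entangled state in d x d:
S = log2(d) = log2(380)
= 8.5699

8.5699


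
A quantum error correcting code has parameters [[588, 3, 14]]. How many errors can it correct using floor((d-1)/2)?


Code parameters: [[588, 3, 14]], distance d = 14.
Number of correctable errors = floor((d-1)/2)
= floor((14 - 1)/2)
= floor(13/2)
= 6

6


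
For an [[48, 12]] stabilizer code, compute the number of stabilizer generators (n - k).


For an [[n,k]] stabilizer code:
Number of stabilizer generators = n - k
= 48 - 12
= 36

36


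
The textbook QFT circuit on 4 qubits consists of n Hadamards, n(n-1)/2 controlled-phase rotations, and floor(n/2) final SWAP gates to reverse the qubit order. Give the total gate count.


Hadamard gates: 4
Controlled rotations: n*(n-1)/2 = 4*3/2 = 6
SWAP gates: floor(n/2) = floor(4/2) = 2
Total = 4 + 6 + 2
= 12

12


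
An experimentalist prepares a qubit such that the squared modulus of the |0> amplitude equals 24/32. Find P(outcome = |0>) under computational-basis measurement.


|alpha|^2 = 24/32 = 0.7500
|beta|^2 = 1 - 24/32 = 8/32 = 0.2500
P(|0>) = |alpha|^2 = 0.7500

0.7500


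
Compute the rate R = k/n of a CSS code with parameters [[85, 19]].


Code rate R = k/n
= 19/85
= 0.2235

0.2235


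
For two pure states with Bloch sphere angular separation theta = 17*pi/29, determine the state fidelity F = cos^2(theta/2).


For states separated by angle theta on Bloch sphere:
F = cos^2(theta/2)
theta = 17*pi/29 = 1.8416
theta/2 = 0.9208
cos(theta/2) = 0.6052
F = 0.3662

0.3662


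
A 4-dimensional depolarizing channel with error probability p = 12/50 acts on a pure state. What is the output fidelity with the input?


F = (1-p) + p/d
= (1 - 0.2400) + 0.2400/4
= 0.7600 + 0.0600
= 0.8200

0.8200


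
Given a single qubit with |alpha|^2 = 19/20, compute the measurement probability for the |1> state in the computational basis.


|alpha|^2 = 19/20 = 0.9500
|beta|^2 = 1 - 19/20 = 1/20 = 0.0500
P(|1>) = |beta|^2 = 0.0500

0.0500


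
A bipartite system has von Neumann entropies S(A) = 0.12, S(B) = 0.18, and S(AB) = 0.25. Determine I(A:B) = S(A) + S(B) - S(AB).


I(A:B) = S(A) + S(B) - S(AB)
= 0.12 + 0.18 - 0.25
= 0.0500

0.0500


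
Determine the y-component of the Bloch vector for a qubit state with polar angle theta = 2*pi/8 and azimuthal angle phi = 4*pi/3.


theta = 0.7854, phi = 4.1888
r_y = sin(theta)*sin(phi) = 0.7071 * -0.8660
r_y = -0.6124

-0.6124


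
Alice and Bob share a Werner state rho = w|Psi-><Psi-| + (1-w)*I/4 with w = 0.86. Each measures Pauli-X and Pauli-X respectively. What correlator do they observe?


|Psi-> = (|01> - |10>)/sqrt(2)
For the pure Bell state, <X_A X_B> = -1 (Bell-state Pauli correlator).
The maximally-mixed part I/4 has tr(I/4 * P tensor P) = 0 for any traceless Pauli P.
So <X_A X_B>_rho = w * (-1) + (1 - w) * 0
= 0.86 * (-1)
= -0.8600

-0.8600


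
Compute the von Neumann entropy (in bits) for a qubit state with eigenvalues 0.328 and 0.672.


S = -p*log2(p) - (1-p)*log2(1-p)
p = 0.3280, 1-p = 0.6720
= -0.3280 * log2(0.3280) - 0.6720 * log2(0.6720)
= -(-0.5275) - (-0.3854)
= 0.9129

0.9129


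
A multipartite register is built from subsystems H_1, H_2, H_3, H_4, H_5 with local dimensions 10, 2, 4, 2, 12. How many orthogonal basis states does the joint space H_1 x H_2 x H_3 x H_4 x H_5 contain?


dim(H_1 x H_2 x H_3 x H_4 x H_5) = 10 * 2 * 4 * 2 * 12
= 20 * 4 * 2 * 12
= 80 * 2 * 12
= 160 * 12
= 1920

1920


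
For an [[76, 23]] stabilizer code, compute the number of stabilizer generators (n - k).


For an [[n,k]] stabilizer code:
Number of stabilizer generators = n - k
= 76 - 23
= 53

53


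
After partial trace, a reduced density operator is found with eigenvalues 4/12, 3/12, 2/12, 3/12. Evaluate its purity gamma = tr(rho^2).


tr(rho^2) = sum of eigenvalues squared
= (4/12)^2 + (3/12)^2 + (2/12)^2 + (3/12)^2
= (16 + 9 + 4 + 9) / 144
= 38/144
= 0.2639

0.2639


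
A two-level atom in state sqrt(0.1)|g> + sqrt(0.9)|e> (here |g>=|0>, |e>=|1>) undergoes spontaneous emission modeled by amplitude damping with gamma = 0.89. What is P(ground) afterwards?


For amplitude damping with parameter gamma on state sqrt(a)|0> + sqrt(b)|1>:
alpha^2 = 0.1, beta^2 = 0.9
P(|0>) = alpha^2 + gamma * beta^2
= 0.1 + 0.89 * 0.9
= 0.1 + 0.8010
= 0.9010

0.9010


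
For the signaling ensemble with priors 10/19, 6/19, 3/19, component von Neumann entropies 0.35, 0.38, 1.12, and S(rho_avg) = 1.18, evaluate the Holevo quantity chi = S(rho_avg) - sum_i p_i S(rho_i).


chi = S(rho) - sum_i p_i * S(rho_i)
Weighted entropy = 10/19 * 0.35 + 6/19 * 0.38 + 3/19 * 1.12
= 0.4811
chi = 1.18 - 0.4811
= 0.6989

0.6989


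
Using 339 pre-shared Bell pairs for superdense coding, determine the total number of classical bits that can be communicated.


Superdense coding allows 2 classical bits per shared entangled pair.
339 pair(s) -> 2 * 339 = 678 classical bits

678


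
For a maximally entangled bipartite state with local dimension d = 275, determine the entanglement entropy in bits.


For a maximally entangled state in d x d:
S = log2(d) = log2(275)
= 8.1033

8.1033


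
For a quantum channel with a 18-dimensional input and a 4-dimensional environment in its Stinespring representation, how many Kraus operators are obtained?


Tracing out the environment in an orthonormal basis {|i>_E} gives Kraus operators K_i = <i|_E U |0>_E.
Number of Kraus operators = dim(H_env) = d_env
= 4

4


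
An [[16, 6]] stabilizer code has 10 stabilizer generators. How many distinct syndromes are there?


Each stabilizer generator gives a binary (+1 or -1) measurement outcome.
With 10 independent generators:
Total syndromes = 2^10
= 1024

1024


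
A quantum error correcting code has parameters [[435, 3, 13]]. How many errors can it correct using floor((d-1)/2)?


Code parameters: [[435, 3, 13]], distance d = 13.
Number of correctable errors = floor((d-1)/2)
= floor((13 - 1)/2)
= floor(12/2)
= 6

6


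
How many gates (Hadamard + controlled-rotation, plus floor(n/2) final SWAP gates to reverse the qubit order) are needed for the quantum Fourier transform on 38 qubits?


Hadamard gates: 38
Controlled rotations: n*(n-1)/2 = 38*37/2 = 703
SWAP gates: floor(n/2) = floor(38/2) = 19
Total = 38 + 703 + 19
= 760

760


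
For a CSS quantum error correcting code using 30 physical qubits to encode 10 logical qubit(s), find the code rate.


Code rate R = k/n
= 10/30
= 0.3333

0.3333


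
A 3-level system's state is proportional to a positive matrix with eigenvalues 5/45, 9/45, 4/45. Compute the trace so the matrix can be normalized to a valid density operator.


tr(M) = sum of eigenvalues
= 5/45 + 9/45 + 4/45
= 18/45
= 0.4000

0.4000


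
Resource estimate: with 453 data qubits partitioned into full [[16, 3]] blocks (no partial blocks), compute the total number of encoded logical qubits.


Each code block uses 16 physical qubits for 3 logical qubit(s).
Number of complete blocks = floor(453 / 16) = 28
Logical qubits = 28 * 3
= 84

84


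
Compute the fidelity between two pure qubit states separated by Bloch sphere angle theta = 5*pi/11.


For states separated by angle theta on Bloch sphere:
F = cos^2(theta/2)
theta = 5*pi/11 = 1.4280
theta/2 = 0.7140
cos(theta/2) = 0.7557
F = 0.5712

0.5712


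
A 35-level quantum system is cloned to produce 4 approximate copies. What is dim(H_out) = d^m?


Output space = H^(tensor 4) where dim(H) = 35
dim = 35^4
= 1225 (after 2 factors)
= 42875 (after 3 factors)
= 1500625 (after 4 factors)
= 1500625

1500625


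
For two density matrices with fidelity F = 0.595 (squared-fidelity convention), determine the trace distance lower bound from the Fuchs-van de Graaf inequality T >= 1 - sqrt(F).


Fuchs-van de Graaf (squared-fidelity convention): 1 - sqrt(F) <= T <= sqrt(1 - F).
Lower bound: T >= 1 - sqrt(F)
sqrt(F) = sqrt(0.595) = 0.7714
T >= 1 - 0.7714
T >= 0.2286

0.2286


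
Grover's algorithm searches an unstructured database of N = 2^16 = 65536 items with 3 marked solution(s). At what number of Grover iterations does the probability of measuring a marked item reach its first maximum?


After j Grover iterations the success probability is P(j) = sin^2((2j+1)*theta), where sin(theta) = sqrt(k/N).
N = 2^16 = 65536, k = 3
sin(theta) = sqrt(k/N) = 0.006765823467
theta = arcsin(sqrt(k/N)) = 0.006765875087 rad
P(j) reaches its first maximum when (2j+1)*theta is as close as possible to pi/2, i.e. j = round(pi/(4*theta) - 1/2).
pi/(4*theta) - 1/2 = 115.5823
(For comparison, the common estimate pi/4 * sqrt(N/k) = 116.0832; the exact maximiser is used here.)
Optimal iterations = 116

116


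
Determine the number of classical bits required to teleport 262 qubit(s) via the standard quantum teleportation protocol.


Quantum teleportation requires 2 classical bits per qubit teleported.
262 qubit(s) -> 2 * 262 = 524 classical bits

524
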